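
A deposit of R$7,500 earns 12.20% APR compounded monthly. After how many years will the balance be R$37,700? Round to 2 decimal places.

13.30 years

Periodic rate i = 0.122/12 = 0.0101667.
(1+i)^n = 37700/7500 = 5.02667, so n = ln 5.02667 / ln 1.01017 = 159.6346 months
= 159.6346/12 years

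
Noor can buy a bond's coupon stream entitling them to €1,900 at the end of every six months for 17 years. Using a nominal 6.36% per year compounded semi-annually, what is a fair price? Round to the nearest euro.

i = 0.0636/2 = 0.0318 per half-year; n = 17·2 = 34.
PV = 1900 × [1 − (1+0.0318)^(−34)] / 0.0318 = 1900 × 20.599155 = 39,138.3950

€39,138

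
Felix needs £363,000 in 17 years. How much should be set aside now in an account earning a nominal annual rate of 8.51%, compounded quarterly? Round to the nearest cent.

i = 0.0851/4 = 0.021275 per quarter; n = 17·4 = 68.
Discount factor = (1+0.021275)^(−68) = 0.238944; PV = 363,000 × 0.238944 = 86,736.7144

£86,736.71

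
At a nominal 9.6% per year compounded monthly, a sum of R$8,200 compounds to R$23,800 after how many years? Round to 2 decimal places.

11.14 years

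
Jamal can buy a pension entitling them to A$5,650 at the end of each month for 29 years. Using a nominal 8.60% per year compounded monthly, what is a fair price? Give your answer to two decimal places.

A$722,687.49

Periodic rate i = 0.086/12 = 0.00716667; n = 29 × 12 = 348 periods.
Annuity factor a(348|0.00716667) = 127.909290; PV = 5650 × 127.909290 = 722,687.4903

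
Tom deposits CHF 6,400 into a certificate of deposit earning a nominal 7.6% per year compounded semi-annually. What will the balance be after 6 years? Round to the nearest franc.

Periodic rate i = 0.076/2 = 0.038; n = 6 × 2 = 12 periods.
6,400 × (1+0.038)^12 = 6,400 × 1.564474 = 10,012.6311

CHF 10,013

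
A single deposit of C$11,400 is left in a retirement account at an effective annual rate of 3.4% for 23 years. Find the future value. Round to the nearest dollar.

FV = 11,400 × (1 + 0.034)^23 = 24,596.7226

C$24,597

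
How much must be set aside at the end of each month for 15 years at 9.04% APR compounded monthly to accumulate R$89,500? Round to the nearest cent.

R$235.67

i = 0.0904/12 = 0.00753333 per month; n = 15·12 = 180.
PMT = 89500 / ( [(1+0.00753333)^180 − 1] / 0.00753333 ) = 89500 / 379.774502 = 235.6662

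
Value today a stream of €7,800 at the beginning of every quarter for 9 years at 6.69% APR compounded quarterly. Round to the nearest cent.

With 4 periods per year: i = 0.016725, n = 36.
PV = 7800 × [1 − (1+0.016725)^(−36)] / 0.016725 × (1+i) = 7800 × 27.331861 = 213,188.5160
(Beginning-of-period payments → annuity-due factor ×(1+i).)

€213,188.52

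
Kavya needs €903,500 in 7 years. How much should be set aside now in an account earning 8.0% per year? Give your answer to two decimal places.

PV = FV·(1+i)^(−n) = 903,500 × 0.583490 = 527,183.5721

€527,183.57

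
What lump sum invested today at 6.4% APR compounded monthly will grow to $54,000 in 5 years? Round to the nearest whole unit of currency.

Periodic rate i = 0.064/12 = 0.00533333; n = 5 × 12 = 60 periods.
PV = 54,000 / (1 + 0.00533333)^60 = 54,000 / 1.375957 = 39,245.4046

$39,245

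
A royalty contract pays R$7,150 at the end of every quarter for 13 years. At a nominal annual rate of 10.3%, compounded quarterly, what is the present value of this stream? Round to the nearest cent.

R$203,646.43

i = 0.103/4 = 0.02575 per quarter; n = 13·4 = 52.
PV = 7150 × [1 − (1+0.02575)^(−52)] / 0.02575 = 7150 × 28.482018 = 203,646.4269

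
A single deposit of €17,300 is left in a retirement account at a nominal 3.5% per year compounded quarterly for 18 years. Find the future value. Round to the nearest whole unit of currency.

€32,394

Periodic rate i = 0.035/4 = 0.00875; n = 18 × 4 = 72 periods.
FV = PV·(1+i)^n = 17,300 × 1.872472 = 32,393.7734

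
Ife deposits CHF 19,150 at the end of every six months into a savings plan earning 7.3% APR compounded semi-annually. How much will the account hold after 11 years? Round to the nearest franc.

CHF 629,860

Periodic rate i = 0.073/2 = 0.0365; n = 11 × 2 = 22 periods.
FV = 19150 × [(1+0.0365)^22 − 1] / 0.0365 = 19150 × 32.890879 = 629,860.3247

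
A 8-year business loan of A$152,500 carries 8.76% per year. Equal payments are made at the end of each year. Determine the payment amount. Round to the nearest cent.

A$27,307.56

Annuity-PV factor = 5.584535; PMT = 152500 / 5.584535 = 27,307.5554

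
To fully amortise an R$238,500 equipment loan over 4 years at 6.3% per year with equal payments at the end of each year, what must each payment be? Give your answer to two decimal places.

R$69,302.50

Annuity-PV factor = 3.441434; PMT = 238500 / 3.441434 = 69,302.5047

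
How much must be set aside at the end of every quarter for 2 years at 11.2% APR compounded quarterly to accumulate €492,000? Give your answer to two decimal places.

€55,722.45

Periodic rate i = 0.112/4 = 0.028; n = 2 × 4 = 8 periods.
PMT = 492000 / ( [(1+0.028)^8 − 1] / 0.028 ) = 492000 / 8.829476 = 55,722.4489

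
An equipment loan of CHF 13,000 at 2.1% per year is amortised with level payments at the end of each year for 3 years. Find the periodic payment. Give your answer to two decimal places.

CHF 4,516.59

PMT = 13000 / ( [1 − (1+0.021)^(−3)] / 0.021 ) = 13000 / 2.878275 = 4,516.5940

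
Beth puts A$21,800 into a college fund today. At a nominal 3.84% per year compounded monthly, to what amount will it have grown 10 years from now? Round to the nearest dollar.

A$31,986

With 12 periods per year: i = 0.0032, n = 120.
FV = 21,800 × (1 + 0.0032)^120 = 31,985.9543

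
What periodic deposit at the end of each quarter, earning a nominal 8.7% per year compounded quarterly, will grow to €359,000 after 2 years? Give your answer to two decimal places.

i = 0.087/4 = 0.02175 per quarter; n = 2·4 = 8.
PMT = 359000 / ( [(1+0.02175)^8 − 1] / 0.02175 ) = 359000 / 8.636224 = 41,569.0912

€41,569.09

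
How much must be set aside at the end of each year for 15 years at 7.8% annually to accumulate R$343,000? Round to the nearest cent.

FV-annuity factor = 26.733159; PMT = 343000 / 26.733159 = 12,830.5074

R$12,830.51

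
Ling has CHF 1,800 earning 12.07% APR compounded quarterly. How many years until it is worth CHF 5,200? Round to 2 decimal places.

8.92 years

Periodic rate i = 0.1207/4 = 0.030175.
n = ln(5200/1800) / ln(1+0.030175) = ln(2.88889) / 0.029729 = 35.6851 quarters
= 35.6851/4 years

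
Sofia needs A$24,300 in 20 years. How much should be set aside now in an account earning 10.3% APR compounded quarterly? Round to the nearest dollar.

A$3,179

i = 0.103/4 = 0.02575 per quarter; n = 20·4 = 80.
Discount factor = (1+0.02575)^(−80) = 0.130821; PV = 24,300 × 0.130821 = 3,178.9538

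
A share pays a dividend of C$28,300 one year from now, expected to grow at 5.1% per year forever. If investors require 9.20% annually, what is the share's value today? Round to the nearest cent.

C$690,243.90

PV = D₁/(r − g) = 28300/(0.092 − 0.051) = 690,243.9024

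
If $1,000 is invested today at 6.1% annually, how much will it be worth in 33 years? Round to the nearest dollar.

FV = PV·(1+i)^n = 1,000 × 7.056798 = 7,056.7977

$7,057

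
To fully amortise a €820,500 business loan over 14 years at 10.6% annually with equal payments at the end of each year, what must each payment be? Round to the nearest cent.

€115,046.93

Annuity-PV factor = 7.131872; PMT = 820500 / 7.131872 = 115,046.9337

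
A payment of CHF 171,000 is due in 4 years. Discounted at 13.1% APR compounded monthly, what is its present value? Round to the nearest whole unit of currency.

Periodic rate i = 0.131/12 = 0.0109167; n = 4 × 12 = 48 periods.
PV = 171,000 / (1 + 0.0109167)^48 = 171,000 / 1.683981 = 101,545.1042

CHF 101,545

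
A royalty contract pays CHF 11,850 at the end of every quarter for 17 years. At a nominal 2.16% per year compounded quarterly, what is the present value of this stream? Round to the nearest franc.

i = 0.0216/4 = 0.0054 per quarter; n = 17·4 = 68.
Annuity factor a(68|0.0054) = 56.785979; PV = 11850 × 56.785979 = 672,913.8485

CHF 672,914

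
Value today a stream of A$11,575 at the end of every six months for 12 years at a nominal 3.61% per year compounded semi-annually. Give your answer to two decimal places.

Periodic rate i = 0.0361/2 = 0.01805; n = 12 × 2 = 24 periods.
Annuity factor a(24|0.01805) = 19.338467; PV = 11575 × 19.338467 = 223,842.7603

A$223,842.76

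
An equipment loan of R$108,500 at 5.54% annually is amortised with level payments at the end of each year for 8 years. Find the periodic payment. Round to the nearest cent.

PMT = 108500 / ( [1 − (1+0.0554)^(−8)] / 0.0554 ) = 108500 / 6.324444 = 17,155.6594

R$17,155.66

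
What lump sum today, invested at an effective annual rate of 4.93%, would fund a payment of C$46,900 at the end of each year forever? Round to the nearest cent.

PV = PMT / i = 46900 / 0.0493 = 951,318.4584

C$951,318.46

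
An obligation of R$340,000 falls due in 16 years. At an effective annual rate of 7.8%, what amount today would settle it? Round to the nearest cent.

Discount factor = (1+0.078)^(−16) = 0.300677; PV = 340,000 × 0.300677 = 102,230.0901

R$102,230.09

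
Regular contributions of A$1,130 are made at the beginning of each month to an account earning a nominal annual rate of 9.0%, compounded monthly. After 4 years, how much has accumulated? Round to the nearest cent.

A$65,485.89

i = 0.09/12 = 0.0075 per month; n = 4·12 = 48.
Accumulation factor s(48|0.0075) × (1+i) = 57.952116; FV = 1130 × 57.952116 = 65,485.8916
Payments are at the start of each period, so multiply by (1+i).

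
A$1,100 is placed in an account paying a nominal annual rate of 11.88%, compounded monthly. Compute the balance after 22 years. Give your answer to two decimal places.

A$14,821.19

With 12 periods per year: i = 0.0099, n = 264.
1,100 × (1+0.0099)^264 = 1,100 × 13.473805 = 14,821.1856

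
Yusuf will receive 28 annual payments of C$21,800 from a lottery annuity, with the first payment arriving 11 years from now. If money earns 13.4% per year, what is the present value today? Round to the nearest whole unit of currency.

PV at t=10 (ordinary 28-year annuity): 21800 × a(28|0.134) = 21800 × 7.242023 = 157,876.1120
Discount back 10 years: 157,876.1120 × (1+0.134)^(−10) = 157,876.1120 × 0.284361 = 44,893.7493

C$44,894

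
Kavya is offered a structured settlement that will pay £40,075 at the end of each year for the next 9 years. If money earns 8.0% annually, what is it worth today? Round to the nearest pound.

£250,344

PV = PMT · [1 − (1+i)^(−n)] / i = 40075 · 6.246888 = 250,344.0330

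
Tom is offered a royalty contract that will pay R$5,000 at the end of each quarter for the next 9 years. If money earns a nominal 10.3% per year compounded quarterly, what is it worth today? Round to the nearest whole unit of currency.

R$116,425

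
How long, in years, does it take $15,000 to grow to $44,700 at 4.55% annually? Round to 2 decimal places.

n = ln(44700/15000) / ln(1+0.0455) = ln(2.98000) / 0.044495 = 24.5402 years

24.54 years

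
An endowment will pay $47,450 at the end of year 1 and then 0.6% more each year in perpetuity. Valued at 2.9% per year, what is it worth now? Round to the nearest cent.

PV = D₁/(r − g) = 47450/(0.029 − 0.006) = 2,063,043.4783

$2,063,043.48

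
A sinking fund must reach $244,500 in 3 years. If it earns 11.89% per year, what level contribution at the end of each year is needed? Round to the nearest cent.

$72,533.91

FV-annuity factor = 3.370837; PMT = 244500 / 3.370837 = 72,533.9092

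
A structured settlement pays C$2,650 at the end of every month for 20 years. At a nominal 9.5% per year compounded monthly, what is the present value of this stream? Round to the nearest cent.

C$284,294.75

i = 0.095/12 = 0.00791667 per month; n = 20·12 = 240.
PV = 2650 × [1 − (1+0.00791667)^(−240)] / 0.00791667 = 2650 × 107.281037 = 284,294.7468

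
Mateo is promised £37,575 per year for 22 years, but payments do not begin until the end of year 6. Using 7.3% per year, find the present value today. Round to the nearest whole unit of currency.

Value one period before first payment (t=5): 37575 × [1 − (1+0.073)^(−22)] / 0.073 = 37575 × 10.791374 = 405,485.8879
PV₀ = 405,485.8879 / (1+0.073)^5 = 405,485.8879 / 1.422324 = 285,086.8165

£285,087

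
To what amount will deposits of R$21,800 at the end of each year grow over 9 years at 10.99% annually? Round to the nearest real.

R$308,644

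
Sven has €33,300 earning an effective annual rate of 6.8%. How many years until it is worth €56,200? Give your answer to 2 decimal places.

7.96 years

n = ln(56200/33300) / ln(1+0.068) = ln(1.68769) / 0.065788 = 7.9553 years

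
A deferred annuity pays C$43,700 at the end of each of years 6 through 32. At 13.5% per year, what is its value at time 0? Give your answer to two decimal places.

C$166,230.41

Value one period before first payment (t=5): 43700 × [1 − (1+0.135)^(−27)] / 0.135 = 43700 × 7.164870 = 313,104.8376
Discount back 5 years: 313,104.8376 × (1+0.135)^(−5) = 313,104.8376 × 0.530910 = 166,230.4077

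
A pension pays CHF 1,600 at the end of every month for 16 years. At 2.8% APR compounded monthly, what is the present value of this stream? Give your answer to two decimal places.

CHF 247,379.53

Periodic rate i = 0.028/12 = 0.00233333; n = 16 × 12 = 192 periods.
Annuity factor a(192|0.00233333) = 154.612206; PV = 1600 × 154.612206 = 247,379.5291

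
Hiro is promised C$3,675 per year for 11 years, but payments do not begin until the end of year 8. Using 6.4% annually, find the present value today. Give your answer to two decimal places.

C$18,396.41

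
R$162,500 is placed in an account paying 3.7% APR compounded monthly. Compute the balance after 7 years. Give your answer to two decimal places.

With 12 periods per year: i = 0.00308333, n = 84.
FV = PV·(1+i)^n = 162,500 × 1.295118 = 210,456.6153

R$210,456.62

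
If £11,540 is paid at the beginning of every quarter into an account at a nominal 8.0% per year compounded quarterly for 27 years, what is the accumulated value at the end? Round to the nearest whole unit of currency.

£4,407,139

Periodic rate i = 0.08/4 = 0.02; n = 27 × 4 = 108 periods.
FV = PMT · [(1+i)^n − 1] / i × (1+i) = 11540 · 381.901137 = 4,407,139.1200
(annuity-due: payments at period start, so ×(1+i).)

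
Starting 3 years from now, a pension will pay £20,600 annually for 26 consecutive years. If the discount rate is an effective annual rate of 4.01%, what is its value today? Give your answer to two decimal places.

£304,015.69

Value one period before first payment (t=2): 20600 × [1 − (1+0.0401)^(−26)] / 0.0401 = 20600 × 15.965370 = 328,886.6136
Discount back 2 years: 328,886.6136 × (1+0.0401)^(−2) = 328,886.6136 × 0.924378 = 304,015.6946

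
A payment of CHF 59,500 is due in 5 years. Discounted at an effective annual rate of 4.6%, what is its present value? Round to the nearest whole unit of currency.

CHF 47,518

PV = FV·(1+i)^(−n) = 59,500 × 0.798623 = 47,518.0427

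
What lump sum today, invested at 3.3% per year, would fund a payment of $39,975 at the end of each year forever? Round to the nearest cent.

$1,211,363.64

PV = C/r = 39975/0.033 = 1,211,363.6364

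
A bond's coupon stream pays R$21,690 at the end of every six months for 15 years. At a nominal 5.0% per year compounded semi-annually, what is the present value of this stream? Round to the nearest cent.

Periodic rate i = 0.05/2 = 0.025; n = 15 × 2 = 30 periods.
PV = PMT · [1 − (1+i)^(−n)] / i = 21690 · 20.930293 = 453,978.0463

R$453,978.05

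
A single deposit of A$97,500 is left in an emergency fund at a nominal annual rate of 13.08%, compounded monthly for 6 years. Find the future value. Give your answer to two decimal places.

i = 0.1308/12 = 0.0109 per month; n = 6·12 = 72.
FV = PV·(1+i)^n = 97,500 × 2.182680 = 212,811.3403

A$212,811.34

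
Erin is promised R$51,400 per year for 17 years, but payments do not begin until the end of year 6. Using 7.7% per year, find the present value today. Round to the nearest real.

Value one period before first payment (t=5): 51400 × [1 − (1+0.077)^(−17)] / 0.077 = 51400 × 9.307060 = 478,382.8629
PV₀ = 478,382.8629 / (1+0.077)^5 = 478,382.8629 / 1.449034 = 330,139.2019

R$330,139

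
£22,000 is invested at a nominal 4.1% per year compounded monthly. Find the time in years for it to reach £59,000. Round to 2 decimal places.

Periodic rate i = 0.041/12 = 0.00341667.
(1+i)^n = 59000/22000 = 2.68182, so n = ln 2.68182 / ln 1.00342 = 289.2232 months
= 289.2232/12 years

24.10 years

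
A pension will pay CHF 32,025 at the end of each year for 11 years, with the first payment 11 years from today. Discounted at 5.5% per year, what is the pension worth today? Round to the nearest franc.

CHF 151,722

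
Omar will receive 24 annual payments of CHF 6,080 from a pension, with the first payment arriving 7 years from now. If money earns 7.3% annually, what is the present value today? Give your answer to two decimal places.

PV at t=6 (ordinary 24-year annuity): 6080 × a(24|0.073) = 6080 × 11.173500 = 67,934.8783
Discount back 6 years: 67,934.8783 × (1+0.073)^(−6) = 67,934.8783 × 0.655242 = 44,513.7795

CHF 44,513.78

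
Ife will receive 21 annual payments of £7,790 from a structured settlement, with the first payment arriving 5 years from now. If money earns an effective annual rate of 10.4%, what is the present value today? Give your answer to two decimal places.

£44,109.30

PV at t=4 (ordinary 21-year annuity): 7790 × a(21|0.104) = 7790 × 8.411413 = 65,524.9101
Discount back 4 years: 65,524.9101 × (1+0.104)^(−4) = 65,524.9101 × 0.673168 = 44,109.2974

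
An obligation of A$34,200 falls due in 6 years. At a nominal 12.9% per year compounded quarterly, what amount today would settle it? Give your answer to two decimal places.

With 4 periods per year: i = 0.03225, n = 24.
PV = 34,200 / (1 + 0.03225)^24 = 34,200 / 2.142088 = 15,965.7274

A$15,965.73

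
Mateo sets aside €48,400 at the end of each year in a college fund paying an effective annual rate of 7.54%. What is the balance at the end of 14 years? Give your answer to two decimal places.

Accumulation factor s(14|0.0754) = 23.432587; FV = 48400 × 23.432587 = 1,134,137.2319

€1,134,137.23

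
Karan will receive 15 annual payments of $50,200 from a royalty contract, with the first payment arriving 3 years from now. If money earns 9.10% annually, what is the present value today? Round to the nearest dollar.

$337,961

Value one period before first payment (t=2): 50200 × [1 − (1+0.091)^(−15)] / 0.091 = 50200 × 8.013323 = 402,268.8294
PV₀ = 402,268.8294 / (1+0.091)^2 = 402,268.8294 / 1.190281 = 337,961.2289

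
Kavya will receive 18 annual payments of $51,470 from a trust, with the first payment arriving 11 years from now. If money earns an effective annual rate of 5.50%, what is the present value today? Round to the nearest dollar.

$338,868

Value one period before first payment (t=10): 51470 × [1 − (1+0.055)^(−18)] / 0.055 = 51470 × 11.246074 = 578,835.4527
Discount back 10 years: 578,835.4527 × (1+0.055)^(−10) = 578,835.4527 × 0.585431 = 338,867.9745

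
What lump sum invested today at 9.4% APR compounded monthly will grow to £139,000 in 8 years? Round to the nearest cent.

i = 0.094/12 = 0.00783333 per month; n = 8·12 = 96.
Discount factor = (1+0.00783333)^(−96) = 0.472806; PV = 139,000 × 0.472806 = 65,720.0448

£65,720.04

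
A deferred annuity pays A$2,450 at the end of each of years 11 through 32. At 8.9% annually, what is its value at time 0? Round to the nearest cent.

A$9,936.99

PV at t=10 (ordinary 22-year annuity): 2450 × a(22|0.089) = 2450 × 9.514100 = 23,309.5445
Discount back 10 years: 23,309.5445 × (1+0.089)^(−10) = 23,309.5445 × 0.426306 = 9,936.9931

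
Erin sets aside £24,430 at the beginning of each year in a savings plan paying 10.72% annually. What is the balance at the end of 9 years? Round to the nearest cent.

£378,620.23

FV = 24430 × [(1+0.1072)^9 − 1] / 0.1072 × (1+i) = 24430 × 15.498167 = 378,620.2302
(Beginning-of-period payments → annuity-due factor ×(1+i).)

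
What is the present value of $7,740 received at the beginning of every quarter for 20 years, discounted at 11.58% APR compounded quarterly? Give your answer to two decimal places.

Periodic rate i = 0.1158/4 = 0.02895; n = 20 × 4 = 80 periods.
Annuity factor a(80|0.02895) × (1+i) = 31.918183; PV = 7740 × 31.918183 = 247,046.7328
(Beginning-of-period payments → annuity-due factor ×(1+i).)

$247,046.73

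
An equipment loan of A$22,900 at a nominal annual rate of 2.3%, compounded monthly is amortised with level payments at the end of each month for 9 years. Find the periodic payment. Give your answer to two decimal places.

A$234.94

Periodic rate i = 0.023/12 = 0.00191667; n = 9 × 12 = 108 periods.
PMT = 22900 / ( [1 − (1+0.00191667)^(−108)] / 0.00191667 ) = 22900 / 97.470917 = 234.9419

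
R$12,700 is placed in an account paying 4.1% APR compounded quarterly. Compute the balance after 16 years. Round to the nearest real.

With 4 periods per year: i = 0.01025, n = 64.
FV = PV·(1+i)^n = 12,700 × 1.920644 = 24,392.1849

R$24,392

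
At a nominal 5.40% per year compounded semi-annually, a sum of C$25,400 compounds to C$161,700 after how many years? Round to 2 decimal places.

34.74 years

Periodic rate i = 0.054/2 = 0.027.
n = ln(161700/25400) / ln(1+0.027) = ln(6.36614) / 0.026642 = 69.4767 half-years
= 69.4767/2 years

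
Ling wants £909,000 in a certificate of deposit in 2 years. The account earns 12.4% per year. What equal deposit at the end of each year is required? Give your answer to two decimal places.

£427,966.10

PMT = 909000 / ( [(1+0.124)^2 − 1] / 0.124 ) = 909000 / 2.124000 = 427,966.1017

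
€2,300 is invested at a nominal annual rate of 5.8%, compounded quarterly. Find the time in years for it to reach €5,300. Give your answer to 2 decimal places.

Periodic rate i = 0.058/4 = 0.0145.
(1+i)^n = 5300/2300 = 2.30435, so n = ln 2.30435 / ln 1.0145 = 57.9887 quarters
= 57.9887/4 years

14.50 years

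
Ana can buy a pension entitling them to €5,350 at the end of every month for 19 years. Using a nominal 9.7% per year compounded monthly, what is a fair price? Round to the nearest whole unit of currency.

€556,277

With 12 periods per year: i = 0.00808333, n = 228.
PV = PMT · [1 − (1+i)^(−n)] / i = 5350 · 103.977009 = 556,276.9957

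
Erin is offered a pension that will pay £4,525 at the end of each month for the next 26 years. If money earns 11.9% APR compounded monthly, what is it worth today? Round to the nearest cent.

£435,305.17

With 12 periods per year: i = 0.00991667, n = 312.
PV = PMT · [1 − (1+i)^(−n)] / i = 4525 · 96.200037 = 435,305.1672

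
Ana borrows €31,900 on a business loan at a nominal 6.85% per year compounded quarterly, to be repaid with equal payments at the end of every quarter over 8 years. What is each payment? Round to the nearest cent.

With 4 periods per year: i = 0.017125, n = 32.
Annuity-PV factor = 24.479233; PMT = 31900 / 24.479233 = 1,303.1454

€1,303.15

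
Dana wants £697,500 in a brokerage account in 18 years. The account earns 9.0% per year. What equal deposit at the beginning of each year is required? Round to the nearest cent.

PMT = 697500 / ( [(1+0.09)^18 − 1] / 0.09 × (1+i) ) = 697500 / 45.018458 = 15,493.6447

£15,493.64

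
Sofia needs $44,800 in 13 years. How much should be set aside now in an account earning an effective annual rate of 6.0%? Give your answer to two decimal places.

$21,003.99

Discount factor = (1+0.06)^(−13) = 0.468839; PV = 44,800 × 0.468839 = 21,003.9882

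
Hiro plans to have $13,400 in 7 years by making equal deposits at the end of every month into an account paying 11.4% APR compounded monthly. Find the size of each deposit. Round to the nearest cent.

$104.97

Periodic rate i = 0.114/12 = 0.0095; n = 7 × 12 = 84 periods.
FV-annuity factor = 127.657254; PMT = 13400 / 127.657254 = 104.9686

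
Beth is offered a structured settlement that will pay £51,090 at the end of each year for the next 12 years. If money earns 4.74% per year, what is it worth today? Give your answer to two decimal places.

£459,537.45

PV = PMT · [1 − (1+i)^(−n)] / i = 51090 · 8.994665 = 459,537.4524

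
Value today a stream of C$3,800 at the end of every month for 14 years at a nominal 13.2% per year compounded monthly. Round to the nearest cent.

C$290,475.55

i = 0.132/12 = 0.011 per month; n = 14·12 = 168.
PV = PMT · [1 − (1+i)^(−n)] / i = 3800 · 76.440935 = 290,475.5536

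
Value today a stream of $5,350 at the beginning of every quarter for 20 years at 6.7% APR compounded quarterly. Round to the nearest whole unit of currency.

i = 0.067/4 = 0.01675 per quarter; n = 20·4 = 80.
PV = 5350 × [1 − (1+0.01675)^(−80)] / 0.01675 × (1+i) = 5350 × 44.629679 = 238,768.7830
Payments are at the start of each period, so multiply by (1+i).

$238,769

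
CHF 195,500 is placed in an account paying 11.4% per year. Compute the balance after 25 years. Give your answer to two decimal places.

FV = 195,500 × (1 + 0.114)^25 = 2,905,872.3507

CHF 2,905,872.35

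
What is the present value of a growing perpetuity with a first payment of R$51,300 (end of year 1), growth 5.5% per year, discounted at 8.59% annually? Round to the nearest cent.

PV = D₁/(r − g) = 51300/(0.0859 − 0.055) = 1,660,194.1748

R$1,660,194.17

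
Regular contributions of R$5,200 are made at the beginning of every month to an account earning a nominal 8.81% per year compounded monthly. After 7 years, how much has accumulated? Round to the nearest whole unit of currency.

R$605,489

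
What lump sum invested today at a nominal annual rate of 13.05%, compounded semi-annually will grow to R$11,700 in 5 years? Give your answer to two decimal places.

i = 0.1305/2 = 0.06525 per half-year; n = 5·2 = 10.
PV = FV·(1+i)^(−n) = 11,700 × 0.531477 = 6,218.2823

R$6,218.28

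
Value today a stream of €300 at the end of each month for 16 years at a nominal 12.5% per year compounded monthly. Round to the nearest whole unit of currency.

€24,862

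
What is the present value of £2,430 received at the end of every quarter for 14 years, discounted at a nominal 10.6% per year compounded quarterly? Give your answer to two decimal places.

i = 0.106/4 = 0.0265 per quarter; n = 14·4 = 56.
PV = 2430 × [1 − (1+0.0265)^(−56)] / 0.0265 = 2430 × 29.013113 = 70,501.8652

£70,501.87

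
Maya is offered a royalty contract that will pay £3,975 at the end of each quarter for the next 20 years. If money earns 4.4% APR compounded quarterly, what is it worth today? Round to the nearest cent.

Periodic rate i = 0.044/4 = 0.011; n = 20 × 4 = 80 periods.
PV = 3975 × [1 − (1+0.011)^(−80)] / 0.011 = 3975 × 53.019940 = 210,754.2634

£210,754.26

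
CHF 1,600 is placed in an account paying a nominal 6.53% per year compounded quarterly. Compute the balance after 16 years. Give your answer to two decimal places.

CHF 4,510.32

i = 0.0653/4 = 0.016325 per quarter; n = 16·4 = 64.
FV = PV·(1+i)^n = 1,600 × 2.818947 = 4,510.3157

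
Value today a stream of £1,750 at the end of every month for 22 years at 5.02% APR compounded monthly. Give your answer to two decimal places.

£279,369.45

Periodic rate i = 0.0502/12 = 0.00418333; n = 22 × 12 = 264 periods.
PV = 1750 × [1 − (1+0.00418333)^(−264)] / 0.00418333 = 1750 × 159.639684 = 279,369.4470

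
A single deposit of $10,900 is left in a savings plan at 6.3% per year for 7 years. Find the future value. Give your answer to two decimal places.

10,900 × (1+0.063)^7 = 10,900 × 1.533673 = 16,717.0388

$16,717.04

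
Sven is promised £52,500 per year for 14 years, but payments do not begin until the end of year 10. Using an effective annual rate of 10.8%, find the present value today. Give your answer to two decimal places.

PV at t=9 (ordinary 14-year annuity): 52500 × a(14|0.108) = 52500 × 7.056233 = 370,452.2524
PV₀ = 370,452.2524 / (1+0.108)^9 = 370,452.2524 / 2.516853 = 147,188.6751

£147,188.68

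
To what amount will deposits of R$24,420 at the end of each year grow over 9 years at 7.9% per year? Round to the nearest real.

R$303,676

FV = 24420 × [(1+0.079)^9 − 1] / 0.079 = 24420 × 12.435542 = 303,675.9362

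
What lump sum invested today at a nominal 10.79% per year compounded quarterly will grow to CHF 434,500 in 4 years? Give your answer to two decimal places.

CHF 283,812.71

With 4 periods per year: i = 0.026975, n = 16.
Discount factor = (1+0.026975)^(−16) = 0.653194; PV = 434,500 × 0.653194 = 283,812.7070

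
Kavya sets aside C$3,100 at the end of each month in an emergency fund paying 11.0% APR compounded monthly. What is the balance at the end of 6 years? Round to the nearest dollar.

With 12 periods per year: i = 0.00916667, n = 72.
FV = 3100 × [(1+0.00916667)^72 − 1] / 0.00916667 = 3100 × 101.343692 = 314,165.4463

C$314,165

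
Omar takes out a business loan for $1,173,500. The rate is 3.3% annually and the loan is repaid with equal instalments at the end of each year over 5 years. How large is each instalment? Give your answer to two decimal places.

Annuity-PV factor = 4.540741; PMT = 1.1735e+06 / 4.540741 = 258,437.9937

$258,437.99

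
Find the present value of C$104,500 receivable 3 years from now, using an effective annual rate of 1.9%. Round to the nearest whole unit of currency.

PV = FV·(1+i)^(−n) = 104,500 × 0.945099 = 98,762.8783

C$98,763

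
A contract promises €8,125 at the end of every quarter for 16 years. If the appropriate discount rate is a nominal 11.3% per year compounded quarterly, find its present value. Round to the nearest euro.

€239,251

Periodic rate i = 0.113/4 = 0.02825; n = 16 × 4 = 64 periods.
PV = 8125 × [1 − (1+0.02825)^(−64)] / 0.02825 = 8125 × 29.446221 = 239,250.5458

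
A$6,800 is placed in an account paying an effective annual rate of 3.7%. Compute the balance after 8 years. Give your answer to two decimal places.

A$9,093.67

FV = PV·(1+i)^n = 6,800 × 1.337304 = 9,093.6653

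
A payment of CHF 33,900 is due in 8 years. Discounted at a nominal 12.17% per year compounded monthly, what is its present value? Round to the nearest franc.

CHF 12,868

With 12 periods per year: i = 0.0101417, n = 96.
PV = 33,900 / (1 + 0.0101417)^96 = 33,900 / 2.634507 = 12,867.6814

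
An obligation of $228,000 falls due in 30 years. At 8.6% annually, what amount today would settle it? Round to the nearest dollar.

$19,188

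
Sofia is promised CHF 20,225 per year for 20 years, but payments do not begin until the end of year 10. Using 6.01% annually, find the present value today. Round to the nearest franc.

PV at t=9 (ordinary 20-year annuity): 20225 × a(20|0.0601) = 20225 × 11.460616 = 231,790.9519
Discount back 9 years: 231,790.9519 × (1+0.0601)^(−9) = 231,790.9519 × 0.591396 = 137,080.2754

CHF 137,080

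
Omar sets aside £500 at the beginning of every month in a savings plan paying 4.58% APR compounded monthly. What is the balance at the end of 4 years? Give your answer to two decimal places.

£26,384.49

i = 0.0458/12 = 0.00381667 per month; n = 4·12 = 48.
FV = 500 × [(1+0.00381667)^48 − 1] / 0.00381667 × (1+i) = 500 × 52.768977 = 26,384.4887
(Beginning-of-period payments → annuity-due factor ×(1+i).)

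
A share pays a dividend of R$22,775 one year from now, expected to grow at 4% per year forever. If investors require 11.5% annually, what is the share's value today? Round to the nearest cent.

PV = D₁/(r − g) = 22775/(0.115 − 0.04) = 303,666.6667

R$303,666.67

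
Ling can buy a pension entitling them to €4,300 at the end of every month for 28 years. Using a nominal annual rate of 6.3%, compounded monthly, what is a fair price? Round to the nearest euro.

€678,048

i = 0.063/12 = 0.00525 per month; n = 28·12 = 336.
Annuity factor a(336|0.00525) = 157.685601; PV = 4300 × 157.685601 = 678,048.0855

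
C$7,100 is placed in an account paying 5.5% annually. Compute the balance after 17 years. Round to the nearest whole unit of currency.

C$17,642

FV = 7,100 × (1 + 0.055)^17 = 17,642.0952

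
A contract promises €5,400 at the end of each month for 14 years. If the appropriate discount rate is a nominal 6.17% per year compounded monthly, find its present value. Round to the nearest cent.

i = 0.0617/12 = 0.00514167 per month; n = 14·12 = 168.
PV = 5400 × [1 − (1+0.00514167)^(−168)] / 0.00514167 = 5400 × 112.319397 = 606,524.7440

€606,524.74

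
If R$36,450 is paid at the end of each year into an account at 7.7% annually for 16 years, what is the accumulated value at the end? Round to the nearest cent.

R$1,077,788.60

FV = PMT · [(1+i)^n − 1] / i = 36450 · 29.568960 = 1,077,788.6029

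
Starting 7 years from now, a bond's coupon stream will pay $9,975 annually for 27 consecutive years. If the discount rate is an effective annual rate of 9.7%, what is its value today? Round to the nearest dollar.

$54,161

PV at t=6 (ordinary 27-year annuity): 9975 × a(27|0.097) = 9975 × 9.462735 = 94,390.7793
PV₀ = 94,390.7793 / (1+0.097)^6 = 94,390.7793 / 1.742769 = 54,161.3906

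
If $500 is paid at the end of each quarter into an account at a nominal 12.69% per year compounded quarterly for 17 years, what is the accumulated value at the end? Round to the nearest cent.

$116,040.12

i = 0.1269/4 = 0.031725 per quarter; n = 17·4 = 68.
FV = 500 × [(1+0.031725)^68 − 1] / 0.031725 = 500 × 232.080239 = 116,040.1193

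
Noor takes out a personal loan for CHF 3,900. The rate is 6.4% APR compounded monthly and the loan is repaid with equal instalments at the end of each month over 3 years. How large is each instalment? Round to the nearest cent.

CHF 119.35

i = 0.064/12 = 0.00533333 per month; n = 3·12 = 36.
PMT = 3900 / ( [1 − (1+0.00533333)^(−36)] / 0.00533333 ) = 3900 / 32.675993 = 119.3537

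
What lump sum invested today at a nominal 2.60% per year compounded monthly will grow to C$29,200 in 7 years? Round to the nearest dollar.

i = 0.026/12 = 0.00216667 per month; n = 7·12 = 84.
Discount factor = (1+0.00216667)^(−84) = 0.833765; PV = 29,200 × 0.833765 = 24,345.9520

C$24,346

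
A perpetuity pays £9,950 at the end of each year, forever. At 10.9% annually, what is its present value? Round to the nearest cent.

£91,284.40

PV = PMT / i = 9950 / 0.109 = 91,284.4037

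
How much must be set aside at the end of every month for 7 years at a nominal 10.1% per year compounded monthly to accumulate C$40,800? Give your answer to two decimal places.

C$336.04

i = 0.101/12 = 0.00841667 per month; n = 7·12 = 84.
FV-annuity factor = 121.414735; PMT = 40800 / 121.414735 = 336.0383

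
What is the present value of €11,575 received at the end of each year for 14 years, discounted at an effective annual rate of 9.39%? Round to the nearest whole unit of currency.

€88,181

Annuity factor a(14|0.0939) = 7.618196; PV = 11575 × 7.618196 = 88,180.6211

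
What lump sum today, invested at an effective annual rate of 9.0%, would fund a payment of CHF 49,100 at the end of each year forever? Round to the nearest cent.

CHF 545,555.56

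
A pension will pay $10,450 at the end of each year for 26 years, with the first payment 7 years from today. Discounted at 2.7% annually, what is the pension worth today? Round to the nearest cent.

PV at t=6 (ordinary 26-year annuity): 10450 × a(26|0.027) = 10450 × 18.510054 = 193,430.0650
PV₀ = 193,430.0650 / (1+0.027)^6 = 193,430.0650 / 1.173337 = 164,854.6935

$164,854.69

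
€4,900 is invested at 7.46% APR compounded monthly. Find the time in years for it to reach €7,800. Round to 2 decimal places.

Periodic rate i = 0.0746/12 = 0.00621667.
(1+i)^n = 7800/4900 = 1.59184, so n = ln 1.59184 / ln 1.00622 = 75.0132 months
= 75.0132/12 years

6.25 years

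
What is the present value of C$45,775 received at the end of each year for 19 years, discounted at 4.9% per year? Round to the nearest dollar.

C$557,742

PV = 45775 × [1 − (1+0.049)^(−19)] / 0.049 = 45775 × 12.184418 = 557,741.7383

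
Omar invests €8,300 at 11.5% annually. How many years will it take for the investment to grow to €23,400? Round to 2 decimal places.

9.52 years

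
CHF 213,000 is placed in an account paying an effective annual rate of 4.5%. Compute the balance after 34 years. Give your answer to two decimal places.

CHF 951,335.01

213,000 × (1+0.045)^34 = 213,000 × 4.466362 = 951,335.0082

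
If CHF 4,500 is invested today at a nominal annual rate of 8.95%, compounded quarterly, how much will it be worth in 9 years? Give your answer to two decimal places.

CHF 9,981.15

With 4 periods per year: i = 0.022375, n = 36.
FV = 4,500 × (1 + 0.022375)^36 = 9,981.1476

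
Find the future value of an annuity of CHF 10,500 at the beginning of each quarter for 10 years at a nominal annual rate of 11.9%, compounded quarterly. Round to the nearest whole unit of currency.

CHF 810,662

With 4 periods per year: i = 0.02975, n = 40.
FV = PMT · [(1+i)^n − 1] / i × (1+i) = 10500 · 77.205877 = 810,661.7074
(annuity-due: payments at period start, so ×(1+i).)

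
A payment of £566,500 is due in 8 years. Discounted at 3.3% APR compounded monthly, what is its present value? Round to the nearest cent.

£435,214.68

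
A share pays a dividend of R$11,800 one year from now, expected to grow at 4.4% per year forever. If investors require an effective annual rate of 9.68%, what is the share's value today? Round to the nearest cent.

R$223,484.85

PV = PMT / (i − g) = 11800 / (0.0968 − 0.044) = 11800 / 0.052800 = 223,484.8485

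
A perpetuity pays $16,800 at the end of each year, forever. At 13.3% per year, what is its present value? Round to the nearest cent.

$126,315.79

PV = PMT / i = 16800 / 0.133 = 126,315.7895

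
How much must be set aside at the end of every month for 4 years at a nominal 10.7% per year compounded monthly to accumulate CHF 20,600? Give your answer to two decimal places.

CHF 345.74

Periodic rate i = 0.107/12 = 0.00891667; n = 4 × 12 = 48 periods.
FV-annuity factor = 59.582652; PMT = 20600 / 59.582652 = 345.7382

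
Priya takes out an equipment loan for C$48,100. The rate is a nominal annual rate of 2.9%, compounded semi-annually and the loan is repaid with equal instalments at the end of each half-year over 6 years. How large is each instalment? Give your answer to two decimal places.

C$4,396.08

With 2 periods per year: i = 0.0145, n = 12.
Annuity-PV factor = 10.941555; PMT = 48100 / 10.941555 = 4,396.0844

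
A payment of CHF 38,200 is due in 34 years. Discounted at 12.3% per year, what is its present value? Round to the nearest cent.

CHF 739.86

PV = 38,200 / (1 + 0.123)^34 = 38,200 / 51.631140 = 739.8636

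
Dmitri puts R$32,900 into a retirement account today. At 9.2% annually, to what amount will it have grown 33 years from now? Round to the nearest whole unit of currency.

R$600,541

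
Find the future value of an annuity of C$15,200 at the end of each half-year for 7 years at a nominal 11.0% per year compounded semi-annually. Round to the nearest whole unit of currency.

C$308,447

Periodic rate i = 0.11/2 = 0.055; n = 7 × 2 = 14 periods.
FV = PMT · [(1+i)^n − 1] / i = 15200 · 20.292572 = 308,447.0949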